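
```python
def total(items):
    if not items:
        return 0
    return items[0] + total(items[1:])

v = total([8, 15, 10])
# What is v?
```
Call trace:
total(items=[8, 15, 10])
  total(items=[15, 10])
    total(items=[10])
      total(items=[])
      -> return 0
    -> return 10
  -> return 25
-> return 33

Final answer: 33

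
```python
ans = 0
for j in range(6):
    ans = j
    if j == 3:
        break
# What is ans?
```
Trace:
  ans=0
  ans=0, j=0
  ans=1, j=1
  ans=2, j=2
  ans=3, j=3

Final answer: 3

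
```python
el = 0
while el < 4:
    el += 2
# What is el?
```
Trace:
  el=0
  el=2
  el=4

Final answer: 4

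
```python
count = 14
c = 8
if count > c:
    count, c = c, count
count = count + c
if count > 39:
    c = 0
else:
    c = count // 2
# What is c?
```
Trace:
  count=14
  count=14, c=8
  count=8, c=14
  count=22, c=14
  count=22, c=11

Final answer: 11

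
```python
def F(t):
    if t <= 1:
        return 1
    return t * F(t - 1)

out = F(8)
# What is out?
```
Call trace:
F(t=8)
  F(t=7)
    F(t=6)
      F(t=5)
        F(t=4)
          F(t=3)
            F(t=2)
              F(t=1)
              -> return 1
            -> return 2
          -> return 6
        -> return 24
      -> return 120
    -> return 720
  -> return 5040
-> return 40320

Final answer: 40320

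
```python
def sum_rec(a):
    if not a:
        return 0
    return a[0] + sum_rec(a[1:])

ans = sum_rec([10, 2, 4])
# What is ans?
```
Call trace:
sum_rec(a=[10, 2, 4])
  sum_rec(a=[2, 4])
    sum_rec(a=[4])
      sum_rec(a=[])
      -> return 0
    -> return 4
  -> return 6
-> return 16

Final answer: 16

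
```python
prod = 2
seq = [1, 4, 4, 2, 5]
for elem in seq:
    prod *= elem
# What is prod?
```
Trace:
  prod=2
  prod=2, elem=1
  prod=8, elem=4
  prod=32, elem=4
  prod=64, elem=2
  prod=320, elem=5

Final answer: 320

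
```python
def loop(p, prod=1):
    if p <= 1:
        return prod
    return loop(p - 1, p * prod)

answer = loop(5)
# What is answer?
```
Call trace:
loop(p=5, prod=1)
  loop(p=4, prod=5)
    loop(p=3, prod=20)
      loop(p=2, prod=60)
        loop(p=1, prod=120)
        -> return 120
      -> return 120
    -> return 120
  -> return 120
-> return 120

Final answer: 120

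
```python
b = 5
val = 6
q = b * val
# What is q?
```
Trace:
  b=5
  b=5, val=6
  b=5, val=6, q=30

Final answer: 30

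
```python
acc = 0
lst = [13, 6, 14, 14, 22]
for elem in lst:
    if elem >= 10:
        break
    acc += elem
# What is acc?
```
Trace:
  acc=0
  acc=0, elem=13

Final answer: 0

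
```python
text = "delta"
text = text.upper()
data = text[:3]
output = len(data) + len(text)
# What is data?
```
Trace:
  text='delta'
  text='DELTA'
  text='DELTA', data='DEL'
  text='DELTA', data='DEL', output=8

Final answer: 'DEL'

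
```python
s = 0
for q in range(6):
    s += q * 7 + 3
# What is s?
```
Trace:
  s=0
  s=3, q=0
  s=13, q=1
  s=30, q=2
  s=54, q=3
  s=85, q=4
  s=123, q=5

Final answer: 123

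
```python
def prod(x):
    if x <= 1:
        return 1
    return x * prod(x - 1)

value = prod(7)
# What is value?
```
Call trace:
prod(x=7)
  prod(x=6)
    prod(x=5)
      prod(x=4)
        prod(x=3)
          prod(x=2)
            prod(x=1)
            -> return 1
          -> return 2
        -> return 6
      -> return 24
    -> return 120
  -> return 720
-> return 5040

Final answer: 5040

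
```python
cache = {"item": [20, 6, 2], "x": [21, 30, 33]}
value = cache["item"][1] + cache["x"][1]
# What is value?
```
Trace:
  cache={'item': [20, 6, 2], 'x': [21, 30, 33]}
  cache={'item': [20, 6, 2], 'x': [21, 30, 33]}, value=36

Final answer: 36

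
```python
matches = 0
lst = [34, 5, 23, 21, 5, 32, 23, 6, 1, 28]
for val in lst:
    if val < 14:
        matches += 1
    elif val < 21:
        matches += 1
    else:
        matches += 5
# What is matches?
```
Trace:
  matches=0
  matches=5, val=34
  matches=6, val=5
  matches=11, val=23
  matches=16, val=21
  matches=17, val=5
  matches=22, val=32
  matches=27, val=23
  matches=28, val=6
  matches=29, val=1
  matches=34, val=28

Final answer: 34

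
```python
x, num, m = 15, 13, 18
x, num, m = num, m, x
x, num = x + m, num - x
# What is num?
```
Trace:
  x=15, num=13, m=18
  x=13, num=18, m=15
  x=28, num=5, m=15

Final answer: 5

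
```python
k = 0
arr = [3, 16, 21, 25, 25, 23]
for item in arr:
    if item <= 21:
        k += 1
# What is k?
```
Trace:
  k=0
  k=1, item=3
  k=2, item=16
  k=3, item=21
  k=3, item=25
  k=3, item=25
  k=3, item=23

Final answer: 3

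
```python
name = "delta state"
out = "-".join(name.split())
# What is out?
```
Trace:
  name='delta state'
  name='delta state', out='delta-state'

Final answer: 'delta-state'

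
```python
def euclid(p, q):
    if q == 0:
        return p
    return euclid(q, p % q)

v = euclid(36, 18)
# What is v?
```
Call trace:
euclid(p=36, q=18)
  euclid(p=18, q=0)
  -> return 18
-> return 18

Final answer: 18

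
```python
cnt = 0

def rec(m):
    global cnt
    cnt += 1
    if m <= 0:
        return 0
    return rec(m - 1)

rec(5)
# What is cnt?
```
Call trace:
rec(m=5)
  rec(m=4)
    rec(m=3)
      rec(m=2)
        rec(m=1)
          rec(m=0)
          -> return 0
        -> return 0
      -> return 0
    -> return 0
  -> return 0
-> return 0

cnt is incremented once per call. rec is entered once for each m = 5, 4, 3, 2, 1, 0 (the m <= 0 call returns without recursing), i.e. 5 + 1 calls.
cnt = 6

Final answer: 6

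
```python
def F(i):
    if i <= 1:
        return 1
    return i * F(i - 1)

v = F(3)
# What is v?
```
Call trace:
F(i=3)
  F(i=2)
    F(i=1)
    -> return 1
  -> return 2
-> return 6

Final answer: 6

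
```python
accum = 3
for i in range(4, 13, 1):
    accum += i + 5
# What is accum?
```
Trace:
  accum=3
  accum=12, i=4
  accum=22, i=5
  accum=33, i=6
  accum=45, i=7
  accum=58, i=8
  accum=72, i=9
  accum=87, i=10
  accum=103, i=11
  accum=120, i=12

Final answer: 120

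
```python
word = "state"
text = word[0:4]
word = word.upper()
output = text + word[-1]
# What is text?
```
Trace:
  word='state'
  word='state', text='stat'
  word='STATE', text='stat'
  word='STATE', text='stat', output='statE'

Final answer: 'stat'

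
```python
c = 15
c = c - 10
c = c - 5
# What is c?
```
Trace:
  c=15
  c=5
  c=0

Final answer: 0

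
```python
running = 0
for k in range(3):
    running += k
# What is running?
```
Trace:
  running=0
  running=0, k=0
  running=1, k=1
  running=3, k=2

Final answer: 3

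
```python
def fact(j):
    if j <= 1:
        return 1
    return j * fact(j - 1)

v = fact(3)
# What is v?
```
Call trace:
fact(j=3)
  fact(j=2)
    fact(j=1)
    -> return 1
  -> return 2
-> return 6

Final answer: 6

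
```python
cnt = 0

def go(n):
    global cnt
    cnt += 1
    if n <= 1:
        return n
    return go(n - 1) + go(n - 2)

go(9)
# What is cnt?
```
Call trace (a repeated sub-call is expanded the first time; later identical calls just restate its return value):
go(n=9)
  go(n=8)
    go(n=7)
      go(n=6)
        go(n=5)
          go(n=4)
            go(n=3)
              go(n=2)
                go(n=1)
                -> return 1
                go(n=0)
                -> return 0
              -> return 1
              go(n=1)
              -> return 1
            -> return 2
            go(n=2) -> return 1  (same call as traced above)
          -> return 3
          go(n=3) -> return 2  (same call as traced above)
        -> return 5
        go(n=4) -> return 3  (same call as traced above)
      -> return 8
      go(n=5) -> return 5  (same call as traced above)
    -> return 13
    go(n=6) -> return 8  (same call as traced above)
  -> return 21
  go(n=7) -> return 13  (same call as traced above)
-> return 34

cnt is incremented once per call, so count the calls in each subtree. Let C(n) = number of calls made by go(n).
C(0) = C(1) = 1 (base case, no recursion); C(n) = 1 + C(n - 1) + C(n - 2) otherwise.
C(2) = 1 + C(1) + C(0) = 1 + 1 + 1 = 3
C(3) = 1 + C(2) + C(1) = 1 + 3 + 1 = 5
C(4) = 1 + C(3) + C(2) = 1 + 5 + 3 = 9
C(5) = 1 + C(4) + C(3) = 1 + 9 + 5 = 15
C(6) = 1 + C(5) + C(4) = 1 + 15 + 9 = 25
C(7) = 1 + C(6) + C(5) = 1 + 25 + 15 = 41
C(8) = 1 + C(7) + C(6) = 1 + 41 + 25 = 67
C(9) = 1 + C(8) + C(7) = 1 + 67 + 41 = 109
cnt = C(9) = 109

Final answer: 109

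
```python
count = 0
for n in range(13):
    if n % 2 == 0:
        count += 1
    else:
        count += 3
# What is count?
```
Trace:
  count=0
  count=1, n=0
  count=4, n=1
  count=5, n=2
  count=8, n=3
  count=9, n=4
  count=12, n=5
  count=13, n=6
  count=16, n=7
  count=17, n=8
  count=20, n=9
  count=21, n=10
  count=24, n=11
  count=25, n=12

Final answer: 25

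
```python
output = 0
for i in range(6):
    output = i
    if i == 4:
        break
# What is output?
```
Trace:
  output=0
  output=0, i=0
  output=1, i=1
  output=2, i=2
  output=3, i=3
  output=4, i=4

Final answer: 4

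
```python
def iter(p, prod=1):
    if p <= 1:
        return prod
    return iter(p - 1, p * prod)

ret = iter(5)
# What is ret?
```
Call trace:
iter(p=5, prod=1)
  iter(p=4, prod=5)
    iter(p=3, prod=20)
      iter(p=2, prod=60)
        iter(p=1, prod=120)
        -> return 120
      -> return 120
    -> return 120
  -> return 120
-> return 120

Final answer: 120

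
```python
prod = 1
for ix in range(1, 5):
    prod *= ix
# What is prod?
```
Trace:
  prod=1
  prod=1, ix=1
  prod=2, ix=2
  prod=6, ix=3
  prod=24, ix=4

Final answer: 24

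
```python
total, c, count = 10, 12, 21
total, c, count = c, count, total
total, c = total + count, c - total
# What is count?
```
Trace:
  total=10, c=12, count=21
  total=12, c=21, count=10
  total=22, c=9, count=10

Final answer: 10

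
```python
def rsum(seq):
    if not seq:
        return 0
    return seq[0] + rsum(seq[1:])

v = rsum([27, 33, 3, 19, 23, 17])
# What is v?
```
Call trace:
rsum(seq=[27, 33, 3, 19, 23, 17])
  rsum(seq=[33, 3, 19, 23, 17])
    rsum(seq=[3, 19, 23, 17])
      rsum(seq=[19, 23, 17])
        rsum(seq=[23, 17])
          rsum(seq=[17])
            rsum(seq=[])
            -> return 0
          -> return 17
        -> return 40
      -> return 59
    -> return 62
  -> return 95
-> return 122

Final answer: 122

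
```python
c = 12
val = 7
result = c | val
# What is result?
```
Trace:
  c=12
  c=12, val=7
  c=12, val=7, result=15

Final answer: 15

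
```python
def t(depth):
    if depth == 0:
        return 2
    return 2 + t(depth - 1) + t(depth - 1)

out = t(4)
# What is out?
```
Call trace (a repeated sub-call is expanded the first time; later identical calls just restate its return value):
t(depth=4)
  t(depth=3)
    t(depth=2)
      t(depth=1)
        t(depth=0)
        -> return 2
        t(depth=0)
        -> return 2
      -> return 6
      t(depth=1) -> return 6  (same call as traced above)
    -> return 14
    t(depth=2) -> return 14  (same call as traced above)
  -> return 30
  t(depth=3) -> return 30  (same call as traced above)
-> return 62

Final answer: 62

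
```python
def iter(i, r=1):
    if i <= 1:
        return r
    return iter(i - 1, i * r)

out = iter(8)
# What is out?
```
Call trace:
iter(i=8, r=1)
  iter(i=7, r=8)
    iter(i=6, r=56)
      iter(i=5, r=336)
        iter(i=4, r=1680)
          iter(i=3, r=6720)
            iter(i=2, r=20160)
              iter(i=1, r=40320)
              -> return 40320
            -> return 40320
          -> return 40320
        -> return 40320
      -> return 40320
    -> return 40320
  -> return 40320
-> return 40320

Final answer: 40320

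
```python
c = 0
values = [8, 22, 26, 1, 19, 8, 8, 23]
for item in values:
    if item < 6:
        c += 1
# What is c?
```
Trace:
  c=0
  c=0, item=8
  c=0, item=22
  c=0, item=26
  c=1, item=1
  c=1, item=19
  c=1, item=8
  c=1, item=8
  c=1, item=23

Final answer: 1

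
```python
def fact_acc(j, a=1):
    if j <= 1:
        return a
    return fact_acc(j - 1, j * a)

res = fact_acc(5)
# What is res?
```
Call trace:
fact_acc(j=5, a=1)
  fact_acc(j=4, a=5)
    fact_acc(j=3, a=20)
      fact_acc(j=2, a=60)
        fact_acc(j=1, a=120)
        -> return 120
      -> return 120
    -> return 120
  -> return 120
-> return 120

Final answer: 120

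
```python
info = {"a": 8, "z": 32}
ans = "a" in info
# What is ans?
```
Trace:
  info={'a': 8, 'z': 32}
  info={'a': 8, 'z': 32}, ans=True

Final answer: True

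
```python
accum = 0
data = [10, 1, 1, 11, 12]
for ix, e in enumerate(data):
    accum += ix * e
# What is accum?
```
Trace:
  accum=0
  accum=0, ix=0, e=10
  accum=1, ix=1, e=1
  accum=3, ix=2, e=1
  accum=36, ix=3, e=11
  accum=84, ix=4, e=12

Final answer: 84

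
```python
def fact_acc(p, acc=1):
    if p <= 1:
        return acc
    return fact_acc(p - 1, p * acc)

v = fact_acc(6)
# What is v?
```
Call trace:
fact_acc(p=6, acc=1)
  fact_acc(p=5, acc=6)
    fact_acc(p=4, acc=30)
      fact_acc(p=3, acc=120)
        fact_acc(p=2, acc=360)
          fact_acc(p=1, acc=720)
          -> return 720
        -> return 720
      -> return 720
    -> return 720
  -> return 720
-> return 720

Final answer: 720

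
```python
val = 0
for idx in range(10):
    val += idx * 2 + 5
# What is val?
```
Trace:
  val=0
  val=5, idx=0
  val=12, idx=1
  val=21, idx=2
  val=32, idx=3
  val=45, idx=4
  val=60, idx=5
  val=77, idx=6
  val=96, idx=7
  val=117, idx=8
  val=140, idx=9

Final answer: 140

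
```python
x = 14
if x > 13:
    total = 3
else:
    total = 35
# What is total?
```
Trace:
  x=14
  x=14, total=3

Final answer: 3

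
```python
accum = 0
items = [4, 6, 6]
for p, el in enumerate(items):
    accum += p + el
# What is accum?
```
Trace:
  accum=0
  accum=4, p=0, el=4
  accum=11, p=1, el=6
  accum=19, p=2, el=6

Final answer: 19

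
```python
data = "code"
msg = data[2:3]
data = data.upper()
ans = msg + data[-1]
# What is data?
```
Trace:
  data='code'
  data='code', msg='d'
  data='CODE', msg='d'
  data='CODE', msg='d', ans='dE'

Final answer: 'CODE'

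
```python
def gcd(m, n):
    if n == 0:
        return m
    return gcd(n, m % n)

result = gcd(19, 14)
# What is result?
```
Call trace:
gcd(m=19, n=14)
  gcd(m=14, n=5)
    gcd(m=5, n=4)
      gcd(m=4, n=1)
        gcd(m=1, n=0)
        -> return 1
      -> return 1
    -> return 1
  -> return 1
-> return 1

Final answer: 1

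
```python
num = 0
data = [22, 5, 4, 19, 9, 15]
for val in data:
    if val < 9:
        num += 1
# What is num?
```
Trace:
  num=0
  num=0, val=22
  num=1, val=5
  num=2, val=4
  num=2, val=19
  num=2, val=9
  num=2, val=15

Final answer: 2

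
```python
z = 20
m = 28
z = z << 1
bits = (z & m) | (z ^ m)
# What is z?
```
Trace:
  z=20
  z=20, m=28
  z=40, m=28
  z=40, m=28, bits=60

Final answer: 40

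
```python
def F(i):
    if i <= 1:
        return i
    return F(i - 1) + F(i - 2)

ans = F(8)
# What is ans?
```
Call trace (a repeated sub-call is expanded the first time; later identical calls just restate its return value):
F(i=8)
  F(i=7)
    F(i=6)
      F(i=5)
        F(i=4)
          F(i=3)
            F(i=2)
              F(i=1)
              -> return 1
              F(i=0)
              -> return 0
            -> return 1
            F(i=1)
            -> return 1
          -> return 2
          F(i=2) -> return 1  (same call as traced above)
        -> return 3
        F(i=3) -> return 2  (same call as traced above)
      -> return 5
      F(i=4) -> return 3  (same call as traced above)
    -> return 8
    F(i=5) -> return 5  (same call as traced above)
  -> return 13
  F(i=6) -> return 8  (same call as traced above)
-> return 21

Final answer: 21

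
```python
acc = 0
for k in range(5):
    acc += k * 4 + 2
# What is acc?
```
Trace:
  acc=0
  acc=2, k=0
  acc=8, k=1
  acc=18, k=2
  acc=32, k=3
  acc=50, k=4

Final answer: 50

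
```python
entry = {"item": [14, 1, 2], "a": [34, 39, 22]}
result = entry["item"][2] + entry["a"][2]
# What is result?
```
Trace:
  entry={'item': [14, 1, 2], 'a': [34, 39, 22]}
  entry={'item': [14, 1, 2], 'a': [34, 39, 22]}, result=24

Final answer: 24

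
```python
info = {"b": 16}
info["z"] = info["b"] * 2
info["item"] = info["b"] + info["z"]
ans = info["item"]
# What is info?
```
Trace:
  info={'b': 16}
  info={'b': 16, 'z': 32}
  info={'b': 16, 'z': 32, 'item': 48}
  info={'b': 16, 'z': 32, 'item': 48}, ans=48

Final answer: {'b': 16, 'z': 32, 'item': 48}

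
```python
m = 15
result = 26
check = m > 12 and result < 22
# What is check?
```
Trace:
  m=15
  m=15, result=26
  m=15, result=26, check=False

Final answer: False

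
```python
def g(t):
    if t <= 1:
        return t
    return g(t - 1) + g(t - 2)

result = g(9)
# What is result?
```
Call trace (a repeated sub-call is expanded the first time; later identical calls just restate its return value):
g(t=9)
  g(t=8)
    g(t=7)
      g(t=6)
        g(t=5)
          g(t=4)
            g(t=3)
              g(t=2)
                g(t=1)
                -> return 1
                g(t=0)
                -> return 0
              -> return 1
              g(t=1)
              -> return 1
            -> return 2
            g(t=2) -> return 1  (same call as traced above)
          -> return 3
          g(t=3) -> return 2  (same call as traced above)
        -> return 5
        g(t=4) -> return 3  (same call as traced above)
      -> return 8
      g(t=5) -> return 5  (same call as traced above)
    -> return 13
    g(t=6) -> return 8  (same call as traced above)
  -> return 21
  g(t=7) -> return 13  (same call as traced above)
-> return 34

Final answer: 34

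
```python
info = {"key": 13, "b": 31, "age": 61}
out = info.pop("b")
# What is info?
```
Trace:
  info={'key': 13, 'b': 31, 'age': 61}
  info={'key': 13, 'age': 61}, out=31

Final answer: {'key': 13, 'age': 61}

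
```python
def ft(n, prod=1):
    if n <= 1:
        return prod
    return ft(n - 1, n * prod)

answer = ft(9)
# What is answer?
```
Call trace:
ft(n=9, prod=1)
  ft(n=8, prod=9)
    ft(n=7, prod=72)
      ft(n=6, prod=504)
        ft(n=5, prod=3024)
          ft(n=4, prod=15120)
            ft(n=3, prod=60480)
              ft(n=2, prod=181440)
                ft(n=1, prod=362880)
                -> return 362880
              -> return 362880
            -> return 362880
          -> return 362880
        -> return 362880
      -> return 362880
    -> return 362880
  -> return 362880
-> return 362880

Final answer: 362880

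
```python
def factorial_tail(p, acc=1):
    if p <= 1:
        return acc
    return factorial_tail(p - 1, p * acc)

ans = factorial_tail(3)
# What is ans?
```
Call trace:
factorial_tail(p=3, acc=1)
  factorial_tail(p=2, acc=3)
    factorial_tail(p=1, acc=6)
    -> return 6
  -> return 6
-> return 6

Final answer: 6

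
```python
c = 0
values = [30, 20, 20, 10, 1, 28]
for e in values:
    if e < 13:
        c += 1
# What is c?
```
Trace:
  c=0
  c=0, e=30
  c=0, e=20
  c=0, e=20
  c=1, e=10
  c=2, e=1
  c=2, e=28

Final answer: 2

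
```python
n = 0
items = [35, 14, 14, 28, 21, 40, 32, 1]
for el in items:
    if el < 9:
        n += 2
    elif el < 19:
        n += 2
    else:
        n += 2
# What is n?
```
Trace:
  n=0
  n=2, el=35
  n=4, el=14
  n=6, el=14
  n=8, el=28
  n=10, el=21
  n=12, el=40
  n=14, el=32
  n=16, el=1

Final answer: 16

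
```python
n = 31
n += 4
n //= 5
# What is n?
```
Trace:
  n=31
  n=35
  n=7

Final answer: 7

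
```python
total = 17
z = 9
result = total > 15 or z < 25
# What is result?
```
Trace:
  total=17
  total=17, z=9
  total=17, z=9, result=True

Final answer: True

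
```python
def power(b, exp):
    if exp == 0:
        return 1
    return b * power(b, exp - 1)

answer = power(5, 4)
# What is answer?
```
Call trace:
power(b=5, exp=4)
  power(b=5, exp=3)
    power(b=5, exp=2)
      power(b=5, exp=1)
        power(b=5, exp=0)
        -> return 1
      -> return 5
    -> return 25
  -> return 125
-> return 625

Final answer: 625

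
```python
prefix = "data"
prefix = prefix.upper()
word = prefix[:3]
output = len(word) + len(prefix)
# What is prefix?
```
Trace:
  prefix='data'
  prefix='DATA'
  prefix='DATA', word='DAT'
  prefix='DATA', word='DAT', output=7

Final answer: 'DATA'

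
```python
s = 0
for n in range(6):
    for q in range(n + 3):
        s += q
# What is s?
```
Trace:
  s=0
  s=0, n=0, q=0
  s=1, n=0, q=1
  s=3, n=0, q=2
  s=3, n=1, q=0
  s=4, n=1, q=1
  s=6, n=1, q=2
  s=9, n=1, q=3
  s=9, n=2, q=0
  s=10, n=2, q=1
  s=12, n=2, q=2
  s=15, n=2, q=3
  s=19, n=2, q=4
  s=19, n=3, q=0
  s=20, n=3, q=1
  s=22, n=3, q=2
  s=25, n=3, q=3
  s=29, n=3, q=4
  s=34, n=3, q=5
  s=34, n=4, q=0
  s=35, n=4, q=1
  s=37, n=4, q=2
  s=40, n=4, q=3
  s=44, n=4, q=4
  s=49, n=4, q=5
  s=55, n=4, q=6
  s=55, n=5, q=0
  s=56, n=5, q=1
  s=58, n=5, q=2
  s=61, n=5, q=3
  s=65, n=5, q=4
  s=70, n=5, q=5
  s=76, n=5, q=6
  s=83, n=5, q=7

Final answer: 83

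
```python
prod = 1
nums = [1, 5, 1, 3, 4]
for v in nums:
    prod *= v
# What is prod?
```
Trace:
  prod=1
  prod=1, v=1
  prod=5, v=5
  prod=5, v=1
  prod=15, v=3
  prod=60, v=4

Final answer: 60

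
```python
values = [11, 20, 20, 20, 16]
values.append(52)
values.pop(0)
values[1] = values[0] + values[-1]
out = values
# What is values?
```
Trace:
  values=[11, 20, 20, 20, 16]
  values=[11, 20, 20, 20, 16, 52]
  values=[20, 20, 20, 16, 52]
  values=[20, 72, 20, 16, 52]
  values=[20, 72, 20, 16, 52], out=[20, 72, 20, 16, 52]

Final answer: [20, 72, 20, 16, 52]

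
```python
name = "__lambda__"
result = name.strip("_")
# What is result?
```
Trace:
  name='__lambda__'
  name='__lambda__', result='lambda'

Final answer: 'lambda'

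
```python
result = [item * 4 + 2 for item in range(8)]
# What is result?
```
Trace:
  item=0
  item=1
  item=2
  item=3
  item=4
  item=5
  item=6
  item=7
  result=[2, 6, 10, 14, 18, 22, 26, 30]

Final answer: [2, 6, 10, 14, 18, 22, 26, 30]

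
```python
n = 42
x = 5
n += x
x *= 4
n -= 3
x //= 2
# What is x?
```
Trace:
  n=42
  n=42, x=5
  n=47, x=5
  n=47, x=20
  n=44, x=20
  n=44, x=10

Final answer: 10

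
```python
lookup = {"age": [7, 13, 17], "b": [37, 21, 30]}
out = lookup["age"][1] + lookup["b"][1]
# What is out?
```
Trace:
  lookup={'age': [7, 13, 17], 'b': [37, 21, 30]}
  lookup={'age': [7, 13, 17], 'b': [37, 21, 30]}, out=34

Final answer: 34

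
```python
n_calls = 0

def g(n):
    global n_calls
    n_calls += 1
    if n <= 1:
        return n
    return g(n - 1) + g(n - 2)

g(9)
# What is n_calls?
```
Call trace (a repeated sub-call is expanded the first time; later identical calls just restate its return value):
g(n=9)
  g(n=8)
    g(n=7)
      g(n=6)
        g(n=5)
          g(n=4)
            g(n=3)
              g(n=2)
                g(n=1)
                -> return 1
                g(n=0)
                -> return 0
              -> return 1
              g(n=1)
              -> return 1
            -> return 2
            g(n=2) -> return 1  (same call as traced above)
          -> return 3
          g(n=3) -> return 2  (same call as traced above)
        -> return 5
        g(n=4) -> return 3  (same call as traced above)
      -> return 8
      g(n=5) -> return 5  (same call as traced above)
    -> return 13
    g(n=6) -> return 8  (same call as traced above)
  -> return 21
  g(n=7) -> return 13  (same call as traced above)
-> return 34

n_calls is incremented once per call, so count the calls in each subtree. Let C(n) = number of calls made by g(n).
C(0) = C(1) = 1 (base case, no recursion); C(n) = 1 + C(n - 1) + C(n - 2) otherwise.
C(2) = 1 + C(1) + C(0) = 1 + 1 + 1 = 3
C(3) = 1 + C(2) + C(1) = 1 + 3 + 1 = 5
C(4) = 1 + C(3) + C(2) = 1 + 5 + 3 = 9
C(5) = 1 + C(4) + C(3) = 1 + 9 + 5 = 15
C(6) = 1 + C(5) + C(4) = 1 + 15 + 9 = 25
C(7) = 1 + C(6) + C(5) = 1 + 25 + 15 = 41
C(8) = 1 + C(7) + C(6) = 1 + 41 + 25 = 67
C(9) = 1 + C(8) + C(7) = 1 + 67 + 41 = 109
n_calls = C(9) = 109

Final answer: 109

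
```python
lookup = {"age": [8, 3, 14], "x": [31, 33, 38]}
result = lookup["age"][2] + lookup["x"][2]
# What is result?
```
Trace:
  lookup={'age': [8, 3, 14], 'x': [31, 33, 38]}
  lookup={'age': [8, 3, 14], 'x': [31, 33, 38]}, result=52

Final answer: 52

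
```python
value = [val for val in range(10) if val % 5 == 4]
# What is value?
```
Trace:
  val=0
  val=1
  val=2
  val=3
  val=4
  val=5
  val=6
  val=7
  val=8
  val=9
  value=[4, 9]

Final answer: [4, 9]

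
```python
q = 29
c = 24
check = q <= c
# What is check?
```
Trace:
  q=29
  q=29, c=24
  q=29, c=24, check=False

Final answer: False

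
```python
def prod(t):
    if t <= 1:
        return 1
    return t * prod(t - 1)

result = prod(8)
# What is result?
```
Call trace:
prod(t=8)
  prod(t=7)
    prod(t=6)
      prod(t=5)
        prod(t=4)
          prod(t=3)
            prod(t=2)
              prod(t=1)
              -> return 1
            -> return 2
          -> return 6
        -> return 24
      -> return 120
    -> return 720
  -> return 5040
-> return 40320

Final answer: 40320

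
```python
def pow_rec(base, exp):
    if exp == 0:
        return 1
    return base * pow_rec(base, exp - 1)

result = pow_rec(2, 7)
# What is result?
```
Call trace:
pow_rec(base=2, exp=7)
  pow_rec(base=2, exp=6)
    pow_rec(base=2, exp=5)
      pow_rec(base=2, exp=4)
        pow_rec(base=2, exp=3)
          pow_rec(base=2, exp=2)
            pow_rec(base=2, exp=1)
              pow_rec(base=2, exp=0)
              -> return 1
            -> return 2
          -> return 4
        -> return 8
      -> return 16
    -> return 32
  -> return 64
-> return 128

Final answer: 128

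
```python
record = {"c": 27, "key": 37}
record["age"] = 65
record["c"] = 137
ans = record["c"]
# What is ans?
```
Trace:
  record={'c': 27, 'key': 37}
  record={'c': 27, 'key': 37, 'age': 65}
  record={'c': 137, 'key': 37, 'age': 65}
  record={'c': 137, 'key': 37, 'age': 65}, ans=137

Final answer: 137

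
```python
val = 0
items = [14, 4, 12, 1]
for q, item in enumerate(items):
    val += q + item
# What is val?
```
Trace:
  val=0
  val=14, q=0, item=14
  val=19, q=1, item=4
  val=33, q=2, item=12
  val=37, q=3, item=1

Final answer: 37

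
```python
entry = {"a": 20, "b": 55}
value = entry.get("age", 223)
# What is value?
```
Trace:
  entry={'a': 20, 'b': 55}
  entry={'a': 20, 'b': 55}, value=223

Final answer: 223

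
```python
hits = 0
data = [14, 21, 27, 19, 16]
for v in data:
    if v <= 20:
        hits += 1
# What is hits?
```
Trace:
  hits=0
  hits=1, v=14
  hits=1, v=21
  hits=1, v=27
  hits=2, v=19
  hits=3, v=16

Final answer: 3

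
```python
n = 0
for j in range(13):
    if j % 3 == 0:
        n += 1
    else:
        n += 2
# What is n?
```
Trace:
  n=0
  n=1, j=0
  n=3, j=1
  n=5, j=2
  n=6, j=3
  n=8, j=4
  n=10, j=5
  n=11, j=6
  n=13, j=7
  n=15, j=8
  n=16, j=9
  n=18, j=10
  n=20, j=11
  n=21, j=12

Final answer: 21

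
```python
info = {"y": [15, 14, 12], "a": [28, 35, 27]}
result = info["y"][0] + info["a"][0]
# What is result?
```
Trace:
  info={'y': [15, 14, 12], 'a': [28, 35, 27]}
  info={'y': [15, 14, 12], 'a': [28, 35, 27]}, result=43

Final answer: 43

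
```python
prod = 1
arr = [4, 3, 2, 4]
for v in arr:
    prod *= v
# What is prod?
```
Trace:
  prod=1
  prod=4, v=4
  prod=12, v=3
  prod=24, v=2
  prod=96, v=4

Final answer: 96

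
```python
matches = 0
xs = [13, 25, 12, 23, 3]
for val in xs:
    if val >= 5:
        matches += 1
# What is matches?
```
Trace:
  matches=0
  matches=1, val=13
  matches=2, val=25
  matches=3, val=12
  matches=4, val=23
  matches=4, val=3

Final answer: 4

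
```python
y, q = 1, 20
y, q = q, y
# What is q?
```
Trace:
  y=1, q=20
  y=20, q=1

Final answer: 1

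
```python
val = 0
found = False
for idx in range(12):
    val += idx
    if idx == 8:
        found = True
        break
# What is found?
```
Trace:
  val=0
  val=0, found=False
  val=0, found=False, idx=0
  val=1, found=False, idx=1
  val=3, found=False, idx=2
  val=6, found=False, idx=3
  val=10, found=False, idx=4
  val=15, found=False, idx=5
  val=21, found=False, idx=6
  val=28, found=False, idx=7
  val=36, found=True, idx=8

Final answer: True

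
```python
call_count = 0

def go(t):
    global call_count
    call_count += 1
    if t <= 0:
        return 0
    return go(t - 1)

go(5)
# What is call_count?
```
Call trace:
go(t=5)
  go(t=4)
    go(t=3)
      go(t=2)
        go(t=1)
          go(t=0)
          -> return 0
        -> return 0
      -> return 0
    -> return 0
  -> return 0
-> return 0

call_count is incremented once per call. go is entered once for each t = 5, 4, 3, 2, 1, 0 (the t <= 0 call returns without recursing), i.e. 5 + 1 calls.
call_count = 6

Final answer: 6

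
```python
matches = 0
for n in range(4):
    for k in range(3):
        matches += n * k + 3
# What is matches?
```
Trace:
  matches=0
  matches=3, n=0, k=0
  matches=6, n=0, k=1
  matches=9, n=0, k=2
  matches=12, n=1, k=0
  matches=16, n=1, k=1
  matches=21, n=1, k=2
  matches=24, n=2, k=0
  matches=29, n=2, k=1
  matches=36, n=2, k=2
  matches=39, n=3, k=0
  matches=45, n=3, k=1
  matches=54, n=3, k=2

Final answer: 54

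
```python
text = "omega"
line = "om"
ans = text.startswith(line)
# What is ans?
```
Trace:
  text='omega'
  text='omega', line='om'
  text='omega', line='om', ans=True

Final answer: True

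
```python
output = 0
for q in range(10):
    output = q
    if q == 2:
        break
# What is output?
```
Trace:
  output=0
  output=0, q=0
  output=1, q=1
  output=2, q=2

Final answer: 2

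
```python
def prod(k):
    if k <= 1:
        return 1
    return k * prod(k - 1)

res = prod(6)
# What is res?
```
Call trace:
prod(k=6)
  prod(k=5)
    prod(k=4)
      prod(k=3)
        prod(k=2)
          prod(k=1)
          -> return 1
        -> return 2
      -> return 6
    -> return 24
  -> return 120
-> return 720

Final answer: 720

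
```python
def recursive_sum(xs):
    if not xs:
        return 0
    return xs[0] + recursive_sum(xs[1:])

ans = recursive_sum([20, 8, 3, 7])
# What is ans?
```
Call trace:
recursive_sum(xs=[20, 8, 3, 7])
  recursive_sum(xs=[8, 3, 7])
    recursive_sum(xs=[3, 7])
      recursive_sum(xs=[7])
        recursive_sum(xs=[])
        -> return 0
      -> return 7
    -> return 10
  -> return 18
-> return 38

Final answer: 38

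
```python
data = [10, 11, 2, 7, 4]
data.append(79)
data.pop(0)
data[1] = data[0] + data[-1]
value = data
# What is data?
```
Trace:
  data=[10, 11, 2, 7, 4]
  data=[10, 11, 2, 7, 4, 79]
  data=[11, 2, 7, 4, 79]
  data=[11, 90, 7, 4, 79]
  data=[11, 90, 7, 4, 79], value=[11, 90, 7, 4, 79]

Final answer: [11, 90, 7, 4, 79]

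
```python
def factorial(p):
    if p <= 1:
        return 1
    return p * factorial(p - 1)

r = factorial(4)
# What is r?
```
Call trace:
factorial(p=4)
  factorial(p=3)
    factorial(p=2)
      factorial(p=1)
      -> return 1
    -> return 2
  -> return 6
-> return 24

Final answer: 24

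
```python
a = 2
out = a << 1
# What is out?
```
Trace:
  a=2
  a=2, out=4

Final answer: 4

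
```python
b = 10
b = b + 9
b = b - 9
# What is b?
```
Trace:
  b=10
  b=19
  b=10

Final answer: 10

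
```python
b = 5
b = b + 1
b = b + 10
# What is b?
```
Trace:
  b=5
  b=6
  b=16

Final answer: 16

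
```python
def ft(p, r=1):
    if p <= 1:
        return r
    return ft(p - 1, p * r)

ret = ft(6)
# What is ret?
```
Call trace:
ft(p=6, r=1)
  ft(p=5, r=6)
    ft(p=4, r=30)
      ft(p=3, r=120)
        ft(p=2, r=360)
          ft(p=1, r=720)
          -> return 720
        -> return 720
      -> return 720
    -> return 720
  -> return 720
-> return 720

Final answer: 720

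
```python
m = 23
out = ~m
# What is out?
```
Trace:
  m=23
  m=23, out=-24

Final answer: -24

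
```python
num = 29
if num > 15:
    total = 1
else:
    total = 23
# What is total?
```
Trace:
  num=29
  num=29, total=1

Final answer: 1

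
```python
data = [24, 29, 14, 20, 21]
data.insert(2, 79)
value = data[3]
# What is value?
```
Trace:
  data=[24, 29, 14, 20, 21]
  data=[24, 29, 79, 14, 20, 21]
  data=[24, 29, 79, 14, 20, 21], value=14

Final answer: 14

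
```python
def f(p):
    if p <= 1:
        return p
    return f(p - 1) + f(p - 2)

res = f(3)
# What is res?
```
Call trace:
f(p=3)
  f(p=2)
    f(p=1)
    -> return 1
    f(p=0)
    -> return 0
  -> return 1
  f(p=1)
  -> return 1
-> return 2

Final answer: 2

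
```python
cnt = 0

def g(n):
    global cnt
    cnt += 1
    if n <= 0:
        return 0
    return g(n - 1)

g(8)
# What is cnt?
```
Call trace:
g(n=8)
  g(n=7)
    g(n=6)
      g(n=5)
        g(n=4)
          g(n=3)
            g(n=2)
              g(n=1)
                g(n=0)
                -> return 0
              -> return 0
            -> return 0
          -> return 0
        -> return 0
      -> return 0
    -> return 0
  -> return 0
-> return 0

cnt is incremented once per call. g is entered once for each n = 8, 7, 6, 5, 4, 3, 2, 1, 0 (the n <= 0 call returns without recursing), i.e. 8 + 1 calls.
cnt = 9

Final answer: 9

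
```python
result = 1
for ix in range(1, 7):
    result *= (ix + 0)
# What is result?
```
Trace:
  result=1
  result=1, ix=1
  result=2, ix=2
  result=6, ix=3
  result=24, ix=4
  result=120, ix=5
  result=720, ix=6

Final answer: 720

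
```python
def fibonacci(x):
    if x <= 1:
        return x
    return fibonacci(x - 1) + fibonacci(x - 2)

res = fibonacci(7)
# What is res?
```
Call trace (a repeated sub-call is expanded the first time; later identical calls just restate its return value):
fibonacci(x=7)
  fibonacci(x=6)
    fibonacci(x=5)
      fibonacci(x=4)
        fibonacci(x=3)
          fibonacci(x=2)
            fibonacci(x=1)
            -> return 1
            fibonacci(x=0)
            -> return 0
          -> return 1
          fibonacci(x=1)
          -> return 1
        -> return 2
        fibonacci(x=2) -> return 1  (same call as traced above)
      -> return 3
      fibonacci(x=3) -> return 2  (same call as traced above)
    -> return 5
    fibonacci(x=4) -> return 3  (same call as traced above)
  -> return 8
  fibonacci(x=5) -> return 5  (same call as traced above)
-> return 13

Final answer: 13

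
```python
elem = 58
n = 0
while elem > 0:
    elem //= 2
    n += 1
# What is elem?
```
Trace:
  elem=58
  elem=58, n=0
  elem=29, n=1
  elem=14, n=2
  elem=7, n=3
  elem=3, n=4
  elem=1, n=5
  elem=0, n=6

Final answer: 0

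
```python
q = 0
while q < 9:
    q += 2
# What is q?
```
Trace:
  q=0
  q=2
  q=4
  q=6
  q=8
  q=10

Final answer: 10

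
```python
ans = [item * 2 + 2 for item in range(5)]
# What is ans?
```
Trace:
  item=0
  item=1
  item=2
  item=3
  item=4
  ans=[2, 4, 6, 8, 10]

Final answer: [2, 4, 6, 8, 10]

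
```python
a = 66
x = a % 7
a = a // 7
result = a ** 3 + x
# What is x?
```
Trace:
  a=66
  a=66, x=3
  a=9, x=3
  a=9, x=3, result=732

Final answer: 3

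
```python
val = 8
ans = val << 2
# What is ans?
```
Trace:
  val=8
  val=8, ans=32

Final answer: 32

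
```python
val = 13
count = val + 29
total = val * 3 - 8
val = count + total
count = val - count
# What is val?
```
Trace:
  val=13
  val=13, count=42
  val=13, count=42, total=31
  val=73, count=42, total=31
  val=73, count=31, total=31

Final answer: 73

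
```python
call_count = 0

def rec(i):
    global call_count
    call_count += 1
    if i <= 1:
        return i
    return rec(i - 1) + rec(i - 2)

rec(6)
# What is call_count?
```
Call trace (a repeated sub-call is expanded the first time; later identical calls just restate its return value):
rec(i=6)
  rec(i=5)
    rec(i=4)
      rec(i=3)
        rec(i=2)
          rec(i=1)
          -> return 1
          rec(i=0)
          -> return 0
        -> return 1
        rec(i=1)
        -> return 1
      -> return 2
      rec(i=2) -> return 1  (same call as traced above)
    -> return 3
    rec(i=3) -> return 2  (same call as traced above)
  -> return 5
  rec(i=4) -> return 3  (same call as traced above)
-> return 8

call_count is incremented once per call, so count the calls in each subtree. Let C(i) = number of calls made by rec(i).
C(0) = C(1) = 1 (base case, no recursion); C(i) = 1 + C(i - 1) + C(i - 2) otherwise.
C(2) = 1 + C(1) + C(0) = 1 + 1 + 1 = 3
C(3) = 1 + C(2) + C(1) = 1 + 3 + 1 = 5
C(4) = 1 + C(3) + C(2) = 1 + 5 + 3 = 9
C(5) = 1 + C(4) + C(3) = 1 + 9 + 5 = 15
C(6) = 1 + C(5) + C(4) = 1 + 15 + 9 = 25
call_count = C(6) = 25

Final answer: 25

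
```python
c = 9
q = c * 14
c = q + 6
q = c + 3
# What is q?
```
Trace:
  c=9
  c=9, q=126
  c=132, q=126
  c=132, q=135

Final answer: 135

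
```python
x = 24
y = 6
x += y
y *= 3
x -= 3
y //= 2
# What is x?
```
Trace:
  x=24
  x=24, y=6
  x=30, y=6
  x=30, y=18
  x=27, y=18
  x=27, y=9

Final answer: 27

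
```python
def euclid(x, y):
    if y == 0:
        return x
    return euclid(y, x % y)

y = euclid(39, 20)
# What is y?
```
Call trace:
euclid(x=39, y=20)
  euclid(x=20, y=19)
    euclid(x=19, y=1)
      euclid(x=1, y=0)
      -> return 1
    -> return 1
  -> return 1
-> return 1

Final answer: 1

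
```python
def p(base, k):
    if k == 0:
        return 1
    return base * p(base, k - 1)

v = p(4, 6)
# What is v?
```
Call trace:
p(base=4, k=6)
  p(base=4, k=5)
    p(base=4, k=4)
      p(base=4, k=3)
        p(base=4, k=2)
          p(base=4, k=1)
            p(base=4, k=0)
            -> return 1
          -> return 4
        -> return 16
      -> return 64
    -> return 256
  -> return 1024
-> return 4096

Final answer: 4096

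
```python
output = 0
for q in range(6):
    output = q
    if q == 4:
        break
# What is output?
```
Trace:
  output=0
  output=0, q=0
  output=1, q=1
  output=2, q=2
  output=3, q=3
  output=4, q=4

Final answer: 4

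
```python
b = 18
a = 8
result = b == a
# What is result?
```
Trace:
  b=18
  b=18, a=8
  b=18, a=8, result=False

Final answer: False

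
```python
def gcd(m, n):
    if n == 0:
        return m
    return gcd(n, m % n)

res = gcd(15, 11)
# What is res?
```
Call trace:
gcd(m=15, n=11)
  gcd(m=11, n=4)
    gcd(m=4, n=3)
      gcd(m=3, n=1)
        gcd(m=1, n=0)
        -> return 1
      -> return 1
    -> return 1
  -> return 1
-> return 1

Final answer: 1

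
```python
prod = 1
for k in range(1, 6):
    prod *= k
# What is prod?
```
Trace:
  prod=1
  prod=1, k=1
  prod=2, k=2
  prod=6, k=3
  prod=24, k=4
  prod=120, k=5

Final answer: 120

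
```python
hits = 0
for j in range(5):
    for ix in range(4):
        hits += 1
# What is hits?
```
Trace:
  hits=0
  hits=1, j=0, ix=0
  hits=2, j=0, ix=1
  hits=3, j=0, ix=2
  hits=4, j=0, ix=3
  hits=5, j=1, ix=0
  hits=6, j=1, ix=1
  hits=7, j=1, ix=2
  hits=8, j=1, ix=3
  hits=9, j=2, ix=0
  hits=10, j=2, ix=1
  hits=11, j=2, ix=2
  hits=12, j=2, ix=3
  hits=13, j=3, ix=0
  hits=14, j=3, ix=1
  hits=15, j=3, ix=2
  hits=16, j=3, ix=3
  hits=17, j=4, ix=0
  hits=18, j=4, ix=1
  hits=19, j=4, ix=2
  hits=20, j=4, ix=3

Final answer: 20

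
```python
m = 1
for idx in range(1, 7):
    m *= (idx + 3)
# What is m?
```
Trace:
  m=1
  m=4, idx=1
  m=20, idx=2
  m=120, idx=3
  m=840, idx=4
  m=6720, idx=5
  m=60480, idx=6

Final answer: 60480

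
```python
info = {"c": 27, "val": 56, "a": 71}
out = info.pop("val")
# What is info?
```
Trace:
  info={'c': 27, 'val': 56, 'a': 71}
  info={'c': 27, 'a': 71}, out=56

Final answer: {'c': 27, 'a': 71}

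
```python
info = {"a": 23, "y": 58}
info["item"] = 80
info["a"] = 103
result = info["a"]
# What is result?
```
Trace:
  info={'a': 23, 'y': 58}
  info={'a': 23, 'y': 58, 'item': 80}
  info={'a': 103, 'y': 58, 'item': 80}
  info={'a': 103, 'y': 58, 'item': 80}, result=103

Final answer: 103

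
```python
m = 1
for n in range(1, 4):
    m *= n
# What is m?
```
Trace:
  m=1
  m=1, n=1
  m=2, n=2
  m=6, n=3

Final answer: 6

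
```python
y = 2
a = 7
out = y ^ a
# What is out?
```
Trace:
  y=2
  y=2, a=7
  y=2, a=7, out=5

Final answer: 5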